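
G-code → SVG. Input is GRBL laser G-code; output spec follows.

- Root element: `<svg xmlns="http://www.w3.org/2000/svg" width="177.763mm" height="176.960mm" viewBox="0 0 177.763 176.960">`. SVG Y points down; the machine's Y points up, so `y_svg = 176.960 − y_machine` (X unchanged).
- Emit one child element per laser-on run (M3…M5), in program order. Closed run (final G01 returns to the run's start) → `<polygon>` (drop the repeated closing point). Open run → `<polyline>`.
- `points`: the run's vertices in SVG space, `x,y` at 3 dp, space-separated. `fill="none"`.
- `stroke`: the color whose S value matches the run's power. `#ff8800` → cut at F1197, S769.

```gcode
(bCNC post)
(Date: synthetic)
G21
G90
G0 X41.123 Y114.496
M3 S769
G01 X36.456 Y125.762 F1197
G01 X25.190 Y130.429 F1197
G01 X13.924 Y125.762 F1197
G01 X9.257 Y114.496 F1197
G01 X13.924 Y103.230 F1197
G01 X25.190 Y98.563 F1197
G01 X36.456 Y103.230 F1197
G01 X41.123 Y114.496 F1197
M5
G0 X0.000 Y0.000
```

<svg xmlns="http://www.w3.org/2000/svg" width="177.763mm" height="176.960mm" viewBox="0 0 177.763 176.960">
  <polygon points="41.123,62.464 36.456,51.198 25.190,46.531 13.924,51.198 9.257,62.464 13.924,73.730 25.190,78.397 36.456,73.730" fill="none" stroke="#ff8800"/>
</svg>

y_svg = 176.960 − y_m. Every run uses S769, so all elements get stroke `#ff8800` (cut).

[1] closed run; points: 41.123,62.464 36.456,51.198 25.190,46.531 13.924,51.198 9.257,62.464 13.924,73.730 25.190,78.397 36.456,73.730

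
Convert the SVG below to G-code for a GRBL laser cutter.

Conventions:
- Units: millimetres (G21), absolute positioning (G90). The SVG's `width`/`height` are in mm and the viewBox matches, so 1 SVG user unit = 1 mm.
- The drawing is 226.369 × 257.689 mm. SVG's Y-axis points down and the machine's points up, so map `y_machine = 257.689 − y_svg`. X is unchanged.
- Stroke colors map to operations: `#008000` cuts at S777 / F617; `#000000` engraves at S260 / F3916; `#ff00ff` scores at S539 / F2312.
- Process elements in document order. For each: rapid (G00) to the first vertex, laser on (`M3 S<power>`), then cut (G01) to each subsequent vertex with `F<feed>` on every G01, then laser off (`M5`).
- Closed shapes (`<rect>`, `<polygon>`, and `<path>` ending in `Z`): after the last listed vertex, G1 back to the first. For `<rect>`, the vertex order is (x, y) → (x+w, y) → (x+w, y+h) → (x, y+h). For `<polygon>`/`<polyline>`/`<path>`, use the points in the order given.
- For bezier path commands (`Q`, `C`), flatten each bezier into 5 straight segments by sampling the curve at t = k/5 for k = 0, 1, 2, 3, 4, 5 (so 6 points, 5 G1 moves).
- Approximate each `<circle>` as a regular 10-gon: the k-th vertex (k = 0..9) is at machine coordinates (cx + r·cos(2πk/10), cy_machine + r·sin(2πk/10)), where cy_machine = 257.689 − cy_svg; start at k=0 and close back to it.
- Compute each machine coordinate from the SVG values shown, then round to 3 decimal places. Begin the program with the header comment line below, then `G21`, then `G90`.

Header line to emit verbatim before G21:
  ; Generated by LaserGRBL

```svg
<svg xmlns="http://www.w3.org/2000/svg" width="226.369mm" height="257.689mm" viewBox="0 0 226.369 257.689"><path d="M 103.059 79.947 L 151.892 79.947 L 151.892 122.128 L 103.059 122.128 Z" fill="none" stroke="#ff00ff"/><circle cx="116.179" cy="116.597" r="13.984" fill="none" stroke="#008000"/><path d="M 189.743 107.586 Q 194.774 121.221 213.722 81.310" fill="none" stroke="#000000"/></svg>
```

; Generated by LaserGRBL
G21
G90
G00 X103.059 Y177.742
M3 S539
G01 X151.892 Y177.742 F2312
G01 X151.892 Y135.561 F2312
G01 X103.059 Y135.561 F2312
G01 X103.059 Y177.742 F2312
M5
G00 X130.163 Y141.092
M3 S777
G01 X127.492 Y149.312 F617
G01 X120.500 Y154.392 F617
G01 X111.858 Y154.392 F617
G01 X104.866 Y149.312 F617
G01 X102.195 Y141.092 F617
G01 X104.866 Y132.872 F617
G01 X111.858 Y127.792 F617
G01 X120.500 Y127.792 F617
G01 X127.492 Y132.872 F617
G01 X130.163 Y141.092 F617
M5
G00 X189.743 Y150.103
M3 S260
G01 X192.312 Y146.791 F3916
G01 X195.995 Y147.762 F3916
G01 X200.790 Y153.018 F3916
G01 X206.699 Y162.556 F3916
G01 X213.722 Y176.379 F3916
M5

viewBox `0 0 226.369 257.689` with mm width/height → 1 unit = 1 mm. Flip: y_m = 257.689 − y_svg.

**Shape 1** — `<path>` rectangle, stroke `#ff00ff` → score (S539, F2312). Machine vertices: (103.059,177.742) → (151.892,177.742) → (151.892,135.561) → (103.059,135.561) → (103.059,177.742). Closed: final G1 returns to the first vertex.

**Shape 2** — `<circle>` circle, stroke `#008000` → cut (S777, F617). Machine vertices: (130.163,141.092) → (127.492,149.312) → (120.500,154.392) → (111.858,154.392) → (104.866,149.312) → (102.195,141.092) → (104.866,132.872) → (111.858,127.792) → (120.500,127.792) → (127.492,132.872) → (130.163,141.092). Closed: final G1 returns to the first vertex.

**Shape 3** — `<path>` quadratic bezier, stroke `#000000` → engrave (S260, F3916). Control points (SVG): P0=(189.743,107.586), P1=(194.774,121.221), P2=(213.722,81.310); sampled at t=k/5. Machine vertices: (189.743,150.103) → (192.312,146.791) → (195.995,147.762) → (200.790,153.018) → (206.699,162.556) → (213.722,176.379). Open path.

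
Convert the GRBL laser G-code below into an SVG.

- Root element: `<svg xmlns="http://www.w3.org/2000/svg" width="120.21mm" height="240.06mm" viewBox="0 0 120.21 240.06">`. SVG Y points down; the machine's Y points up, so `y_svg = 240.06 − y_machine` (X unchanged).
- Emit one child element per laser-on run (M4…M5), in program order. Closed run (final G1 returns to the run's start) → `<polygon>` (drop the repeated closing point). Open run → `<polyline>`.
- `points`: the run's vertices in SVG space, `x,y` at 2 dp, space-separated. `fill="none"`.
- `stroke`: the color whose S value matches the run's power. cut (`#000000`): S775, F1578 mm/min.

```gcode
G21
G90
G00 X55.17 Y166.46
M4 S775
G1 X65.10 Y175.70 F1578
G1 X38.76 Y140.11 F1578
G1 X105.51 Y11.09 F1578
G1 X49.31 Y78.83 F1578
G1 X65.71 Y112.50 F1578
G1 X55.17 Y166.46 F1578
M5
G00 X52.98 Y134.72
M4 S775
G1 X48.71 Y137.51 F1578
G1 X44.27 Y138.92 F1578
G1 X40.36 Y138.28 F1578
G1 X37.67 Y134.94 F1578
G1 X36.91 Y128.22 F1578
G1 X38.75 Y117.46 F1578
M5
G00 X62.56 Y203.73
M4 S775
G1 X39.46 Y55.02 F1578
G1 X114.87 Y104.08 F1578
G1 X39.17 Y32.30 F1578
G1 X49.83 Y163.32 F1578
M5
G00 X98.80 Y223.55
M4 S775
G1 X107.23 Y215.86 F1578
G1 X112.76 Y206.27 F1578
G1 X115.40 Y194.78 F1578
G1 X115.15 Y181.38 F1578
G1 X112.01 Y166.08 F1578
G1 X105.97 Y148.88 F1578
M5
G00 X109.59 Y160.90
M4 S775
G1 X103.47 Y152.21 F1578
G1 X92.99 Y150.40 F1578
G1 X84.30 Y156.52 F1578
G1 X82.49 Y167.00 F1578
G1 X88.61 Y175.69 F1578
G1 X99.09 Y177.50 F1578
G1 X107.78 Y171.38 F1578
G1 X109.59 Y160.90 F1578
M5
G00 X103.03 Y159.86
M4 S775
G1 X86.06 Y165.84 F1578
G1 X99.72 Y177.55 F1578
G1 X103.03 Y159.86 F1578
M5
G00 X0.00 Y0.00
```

<svg xmlns="http://www.w3.org/2000/svg" width="120.21mm" height="240.06mm" viewBox="0 0 120.21 240.06">
  <polygon points="55.17,73.60 65.10,64.36 38.76,99.95 105.51,228.97 49.31,161.23 65.71,127.56" fill="none" stroke="#000000"/>
  <polyline points="52.98,105.34 48.71,102.55 44.27,101.14 40.36,101.78 37.67,105.12 36.91,111.84 38.75,122.60" fill="none" stroke="#000000"/>
  <polyline points="62.56,36.33 39.46,185.04 114.87,135.98 39.17,207.76 49.83,76.74" fill="none" stroke="#000000"/>
  <polyline points="98.80,16.51 107.23,24.20 112.76,33.79 115.40,45.28 115.15,58.68 112.01,73.98 105.97,91.18" fill="none" stroke="#000000"/>
  <polygon points="109.59,79.16 103.47,87.85 92.99,89.66 84.30,83.54 82.49,73.06 88.61,64.37 99.09,62.56 107.78,68.68" fill="none" stroke="#000000"/>
  <polygon points="103.03,80.20 86.06,74.22 99.72,62.51" fill="none" stroke="#000000"/>
</svg>

Machine Y-up, SVG Y-down with viewBox height 240.06, so y_svg = 240.06 − y_machine; X carries over. Every run uses S775, so all elements get stroke `#000000` (cut).

Run 1: The run returns to its start, so emit a `<polygon>` with points (Y-flipped): 55.17,73.60 65.10,64.36 38.76,99.95 105.51,228.97 49.31,161.23 65.71,127.56.

Run 2: The run is open, so emit a `<polyline>` with points (Y-flipped): 52.98,105.34 48.71,102.55 44.27,101.14 40.36,101.78 37.67,105.12 36.91,111.84 38.75,122.60.

Run 3: The run is open, so emit a `<polyline>` with points (Y-flipped): 62.56,36.33 39.46,185.04 114.87,135.98 39.17,207.76 49.83,76.74.

Run 4: The run is open, so emit a `<polyline>` with points (Y-flipped): 98.80,16.51 107.23,24.20 112.76,33.79 115.40,45.28 115.15,58.68 112.01,73.98 105.97,91.18.

Run 5: The run returns to its start, so emit a `<polygon>` with points (Y-flipped): 109.59,79.16 103.47,87.85 92.99,89.66 84.30,83.54 82.49,73.06 88.61,64.37 99.09,62.56 107.78,68.68.

Run 6: The run returns to its start, so emit a `<polygon>` with points (Y-flipped): 103.03,80.20 86.06,74.22 99.72,62.51.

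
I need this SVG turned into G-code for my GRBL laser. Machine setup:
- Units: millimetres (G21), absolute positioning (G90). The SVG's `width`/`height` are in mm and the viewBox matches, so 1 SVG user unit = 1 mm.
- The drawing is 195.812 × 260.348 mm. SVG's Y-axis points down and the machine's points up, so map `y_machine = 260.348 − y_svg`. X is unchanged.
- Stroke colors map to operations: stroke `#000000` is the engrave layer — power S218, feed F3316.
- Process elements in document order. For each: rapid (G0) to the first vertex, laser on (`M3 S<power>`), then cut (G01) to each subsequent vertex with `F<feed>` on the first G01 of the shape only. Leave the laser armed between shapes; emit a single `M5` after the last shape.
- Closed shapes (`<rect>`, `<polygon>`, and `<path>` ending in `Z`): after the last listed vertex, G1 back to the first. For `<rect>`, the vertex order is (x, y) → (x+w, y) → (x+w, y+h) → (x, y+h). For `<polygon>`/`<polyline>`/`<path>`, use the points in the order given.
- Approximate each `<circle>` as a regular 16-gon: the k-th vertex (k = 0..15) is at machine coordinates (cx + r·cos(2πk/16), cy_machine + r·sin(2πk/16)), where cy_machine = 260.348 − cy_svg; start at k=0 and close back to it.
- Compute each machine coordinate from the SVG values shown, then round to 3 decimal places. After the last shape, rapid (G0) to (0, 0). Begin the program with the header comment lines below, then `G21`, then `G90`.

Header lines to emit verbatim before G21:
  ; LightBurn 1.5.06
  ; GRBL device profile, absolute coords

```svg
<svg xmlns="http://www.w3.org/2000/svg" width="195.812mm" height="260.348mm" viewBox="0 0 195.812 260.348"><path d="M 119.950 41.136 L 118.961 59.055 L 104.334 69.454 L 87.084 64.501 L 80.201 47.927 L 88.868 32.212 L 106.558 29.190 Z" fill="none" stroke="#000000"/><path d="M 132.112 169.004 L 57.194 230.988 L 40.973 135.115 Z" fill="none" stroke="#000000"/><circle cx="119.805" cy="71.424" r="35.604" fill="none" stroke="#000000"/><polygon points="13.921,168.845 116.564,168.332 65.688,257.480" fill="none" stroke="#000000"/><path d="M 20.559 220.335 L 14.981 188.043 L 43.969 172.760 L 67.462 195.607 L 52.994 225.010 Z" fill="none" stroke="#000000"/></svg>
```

; LightBurn 1.5.06
; GRBL device profile, absolute coords
G21
G90
G0 X119.950 Y219.212
M3 S218
G01 X118.961 Y201.293 F3316
G01 X104.334 Y190.894
G01 X87.084 Y195.847
G01 X80.201 Y212.421
G01 X88.868 Y228.136
G01 X106.558 Y231.158
G01 X119.950 Y219.212
G0 X132.112 Y91.344
M3 S218
G01 X57.194 Y29.360 F3316
G01 X40.973 Y125.233
G01 X132.112 Y91.344
G0 X155.409 Y188.924
M3 S218
G01 X152.699 Y202.549 F3316
G01 X144.981 Y214.100
G01 X133.430 Y221.818
G01 X119.805 Y224.528
G01 X106.180 Y221.818
G01 X94.629 Y214.100
G01 X86.911 Y202.549
G01 X84.201 Y188.924
G01 X86.911 Y175.299
G01 X94.629 Y163.748
G01 X106.180 Y156.030
G01 X119.805 Y153.320
G01 X133.430 Y156.030
G01 X144.981 Y163.748
G01 X152.699 Y175.299
G01 X155.409 Y188.924
G0 X13.921 Y91.503
M3 S218
G01 X116.564 Y92.016 F3316
G01 X65.688 Y2.868
G01 X13.921 Y91.503
G0 X20.559 Y40.013
M3 S218
G01 X14.981 Y72.305 F3316
G01 X43.969 Y87.588
G01 X67.462 Y64.741
G01 X52.994 Y35.338
G01 X20.559 Y40.013
M5
G0 X0.000 Y0.000

viewBox `0 0 195.812 260.348` with mm width/height → 1 unit = 1 mm. Flip: y_m = 260.348 − y_svg.

**Shape 1** — `<path>` regular polygon, stroke `#000000` → engrave (S218, F3316). Machine vertices: (119.950,219.212) → (118.961,201.293) → (104.334,190.894) → (87.084,195.847) → (80.201,212.421) → (88.868,228.136) → (106.558,231.158) → (119.950,219.212). Closed: final G1 returns to the first vertex.

**Shape 2** — `<path>` regular polygon, stroke `#000000` → engrave (S218, F3316). Machine vertices: (132.112,91.344) → (57.194,29.360) → (40.973,125.233) → (132.112,91.344). Closed: final G1 returns to the first vertex.

**Shape 3** — `<circle>` circle, stroke `#000000` → engrave (S218, F3316). Machine vertices: (155.409,188.924) → (152.699,202.549) → (144.981,214.100) → (133.430,221.818) → (119.805,224.528) → (106.180,221.818) → (94.629,214.100) → (86.911,202.549) → (84.201,188.924) → (86.911,175.299) → (94.629,163.748) → (106.180,156.030) → (119.805,153.320) → (133.430,156.030) → (144.981,163.748) → (152.699,175.299) → (155.409,188.924). Closed: final G1 returns to the first vertex.

**Shape 4** — `<polygon>` regular polygon, stroke `#000000` → engrave (S218, F3316). Machine vertices: (13.921,91.503) → (116.564,92.016) → (65.688,2.868) → (13.921,91.503). Closed: final G1 returns to the first vertex.

**Shape 5** — `<path>` regular polygon, stroke `#000000` → engrave (S218, F3316). Machine vertices: (20.559,40.013) → (14.981,72.305) → (43.969,87.588) → (67.462,64.741) → (52.994,35.338) → (20.559,40.013). Closed: final G1 returns to the first vertex.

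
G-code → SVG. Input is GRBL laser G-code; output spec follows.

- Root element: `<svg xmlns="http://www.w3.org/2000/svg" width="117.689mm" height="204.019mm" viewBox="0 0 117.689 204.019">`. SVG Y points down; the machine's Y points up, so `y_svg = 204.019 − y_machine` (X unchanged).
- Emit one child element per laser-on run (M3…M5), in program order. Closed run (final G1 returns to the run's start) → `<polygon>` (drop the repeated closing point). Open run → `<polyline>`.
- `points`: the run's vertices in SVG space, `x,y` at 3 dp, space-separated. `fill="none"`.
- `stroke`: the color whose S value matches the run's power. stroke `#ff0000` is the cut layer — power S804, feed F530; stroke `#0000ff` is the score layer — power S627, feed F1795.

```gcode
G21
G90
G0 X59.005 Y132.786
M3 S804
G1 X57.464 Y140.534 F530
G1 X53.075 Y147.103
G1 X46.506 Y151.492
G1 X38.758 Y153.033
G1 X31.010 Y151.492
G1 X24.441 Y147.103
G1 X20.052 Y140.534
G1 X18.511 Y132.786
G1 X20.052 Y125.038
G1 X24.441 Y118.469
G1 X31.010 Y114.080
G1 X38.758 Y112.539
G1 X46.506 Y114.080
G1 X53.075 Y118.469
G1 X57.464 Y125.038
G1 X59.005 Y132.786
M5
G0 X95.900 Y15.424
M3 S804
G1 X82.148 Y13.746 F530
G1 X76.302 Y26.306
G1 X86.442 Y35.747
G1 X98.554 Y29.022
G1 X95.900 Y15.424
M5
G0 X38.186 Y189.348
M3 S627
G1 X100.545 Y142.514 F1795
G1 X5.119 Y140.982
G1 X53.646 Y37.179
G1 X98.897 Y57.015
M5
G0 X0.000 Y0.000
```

<svg xmlns="http://www.w3.org/2000/svg" width="117.689mm" height="204.019mm" viewBox="0 0 117.689 204.019">
  <polygon points="59.005,71.233 57.464,63.485 53.075,56.916 46.506,52.527 38.758,50.986 31.010,52.527 24.441,56.916 20.052,63.485 18.511,71.233 20.052,78.981 24.441,85.550 31.010,89.939 38.758,91.480 46.506,89.939 53.075,85.550 57.464,78.981" fill="none" stroke="#ff0000"/>
  <polygon points="95.900,188.595 82.148,190.273 76.302,177.713 86.442,168.272 98.554,174.997" fill="none" stroke="#ff0000"/>
  <polyline points="38.186,14.671 100.545,61.505 5.119,63.037 53.646,166.840 98.897,147.004" fill="none" stroke="#0000ff"/>
</svg>

Machine Y-up, SVG Y-down with viewBox height 204.019, so y_svg = 204.019 − y_machine; X carries over.

Run 1: power S804 maps to stroke `#ff0000` (cut). The run returns to its start, so emit a `<polygon>` with points (Y-flipped): 59.005,71.233 57.464,63.485 53.075,56.916 46.506,52.527 38.758,50.986 31.010,52.527 24.441,56.916 20.052,63.485 18.511,71.233 20.052,78.981 24.441,85.550 31.010,89.939 38.758,91.480 46.506,89.939 53.075,85.550 57.464,78.981.

Run 2: the run's S804 means `#ff0000` (cut). The run returns to its start, so emit a `<polygon>` with points (Y-flipped): 95.900,188.595 82.148,190.273 76.302,177.713 86.442,168.272 98.554,174.997.

Run 3: power S627 maps to stroke `#0000ff` (score). The run is open, so emit a `<polyline>` with points (Y-flipped): 38.186,14.671 100.545,61.505 5.119,63.037 53.646,166.840 98.897,147.004.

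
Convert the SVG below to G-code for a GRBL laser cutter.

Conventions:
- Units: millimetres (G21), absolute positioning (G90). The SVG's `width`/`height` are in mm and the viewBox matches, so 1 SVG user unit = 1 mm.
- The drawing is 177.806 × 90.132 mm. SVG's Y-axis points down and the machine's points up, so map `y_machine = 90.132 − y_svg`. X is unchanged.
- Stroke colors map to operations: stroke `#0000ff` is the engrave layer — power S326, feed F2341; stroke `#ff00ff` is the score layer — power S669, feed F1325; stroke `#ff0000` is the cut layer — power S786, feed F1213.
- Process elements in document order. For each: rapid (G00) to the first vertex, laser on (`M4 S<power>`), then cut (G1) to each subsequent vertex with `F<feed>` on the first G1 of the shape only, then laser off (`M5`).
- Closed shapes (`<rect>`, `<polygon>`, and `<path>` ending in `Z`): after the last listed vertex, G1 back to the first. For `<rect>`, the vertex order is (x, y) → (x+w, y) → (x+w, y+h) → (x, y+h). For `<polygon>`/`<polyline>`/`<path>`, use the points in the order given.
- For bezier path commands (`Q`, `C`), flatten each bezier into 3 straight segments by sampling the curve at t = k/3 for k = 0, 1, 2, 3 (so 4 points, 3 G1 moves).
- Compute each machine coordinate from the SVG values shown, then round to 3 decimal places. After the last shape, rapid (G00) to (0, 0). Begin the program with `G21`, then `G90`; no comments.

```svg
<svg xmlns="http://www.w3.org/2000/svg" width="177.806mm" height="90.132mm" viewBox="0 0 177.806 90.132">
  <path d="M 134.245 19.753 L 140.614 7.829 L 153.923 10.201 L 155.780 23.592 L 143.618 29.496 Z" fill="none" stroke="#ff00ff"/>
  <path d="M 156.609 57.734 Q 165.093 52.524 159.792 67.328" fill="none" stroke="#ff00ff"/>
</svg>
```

Since the viewBox matches the mm dimensions, user units are millimetres directly. The only transform is the Y-flip y_m = 90.132 − y_svg.

Shape 1 is a regular polygon drawn with `<path>`. Its stroke #ff00ff means score at S669, F1325. After flipping Y the toolpath is (134.245,70.379) → (140.614,82.303) → (153.923,79.931) → (155.780,66.540) → (143.618,60.636) → (134.245,70.379), returning to the start.

Shape 2 is a quadratic bezier drawn with `<path>`. Its stroke #ff00ff means score at S669, F1325. After flipping Y the toolpath is (156.609,32.398) → (160.733,33.648) → (161.794,30.450) → (159.792,22.804).

G21
G90
G00 X134.245 Y70.379
M4 S669
G1 X140.614 Y82.303 F1325
G1 X153.923 Y79.931
G1 X155.780 Y66.540
G1 X143.618 Y60.636
G1 X134.245 Y70.379
M5
G00 X156.609 Y32.398
M4 S669
G1 X160.733 Y33.648 F1325
G1 X161.794 Y30.450
G1 X159.792 Y22.804
M5
G00 X0.000 Y0.000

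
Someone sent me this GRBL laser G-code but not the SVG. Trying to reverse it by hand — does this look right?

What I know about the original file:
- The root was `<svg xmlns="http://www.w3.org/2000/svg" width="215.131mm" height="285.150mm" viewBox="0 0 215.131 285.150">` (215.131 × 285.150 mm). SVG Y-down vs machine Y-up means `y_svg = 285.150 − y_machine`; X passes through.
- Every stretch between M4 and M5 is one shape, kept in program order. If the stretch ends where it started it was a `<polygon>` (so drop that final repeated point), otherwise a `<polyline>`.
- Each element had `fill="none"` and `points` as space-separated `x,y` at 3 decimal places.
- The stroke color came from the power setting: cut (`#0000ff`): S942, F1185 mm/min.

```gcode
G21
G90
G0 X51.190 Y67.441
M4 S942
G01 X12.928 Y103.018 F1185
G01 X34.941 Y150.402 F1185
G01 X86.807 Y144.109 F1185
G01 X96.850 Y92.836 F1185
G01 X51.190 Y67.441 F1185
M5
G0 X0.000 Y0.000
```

y_svg = 285.150 − y_m. Every run uses S942, so all elements get stroke `#0000ff` (cut).

[1] closed run; points: 51.190,217.709 12.928,182.132 34.941,134.748 86.807,141.041 96.850,192.314

<svg xmlns="http://www.w3.org/2000/svg" width="215.131mm" height="285.150mm" viewBox="0 0 215.131 285.150">
  <polygon points="51.190,217.709 12.928,182.132 34.941,134.748 86.807,141.041 96.850,192.314" fill="none" stroke="#0000ff"/>
</svg>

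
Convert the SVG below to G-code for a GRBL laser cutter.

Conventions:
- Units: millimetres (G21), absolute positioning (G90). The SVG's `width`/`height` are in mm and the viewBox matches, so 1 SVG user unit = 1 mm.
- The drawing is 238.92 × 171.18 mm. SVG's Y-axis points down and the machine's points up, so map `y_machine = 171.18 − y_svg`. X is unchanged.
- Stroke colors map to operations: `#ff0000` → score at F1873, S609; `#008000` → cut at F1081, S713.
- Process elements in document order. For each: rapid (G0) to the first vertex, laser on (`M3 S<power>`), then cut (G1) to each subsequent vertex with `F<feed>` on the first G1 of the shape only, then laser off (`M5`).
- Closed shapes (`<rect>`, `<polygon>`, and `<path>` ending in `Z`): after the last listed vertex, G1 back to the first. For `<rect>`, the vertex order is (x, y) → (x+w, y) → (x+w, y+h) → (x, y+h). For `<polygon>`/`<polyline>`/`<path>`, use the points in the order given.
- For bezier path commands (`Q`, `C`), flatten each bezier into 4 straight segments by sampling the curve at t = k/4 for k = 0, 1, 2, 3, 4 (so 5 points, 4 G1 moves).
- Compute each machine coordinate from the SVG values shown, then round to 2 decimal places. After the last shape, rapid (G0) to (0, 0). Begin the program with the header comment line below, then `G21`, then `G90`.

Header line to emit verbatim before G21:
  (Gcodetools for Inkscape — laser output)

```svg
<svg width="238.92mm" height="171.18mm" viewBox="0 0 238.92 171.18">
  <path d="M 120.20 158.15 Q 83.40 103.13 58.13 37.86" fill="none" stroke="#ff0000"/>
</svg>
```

(Gcodetools for Inkscape — laser output)
G21
G90
G0 X120.20 Y13.03
M3 S609
G1 X102.52 Y41.18 F1873
G1 X86.28 Y70.61
G1 X71.49 Y101.33
G1 X58.13 Y133.32
M5
G0 X0.00 Y0.00

1 u = 1 mm; y_m = 171.18 − y.

[1] `<path>` quadratic bezier, #ff0000→score S609 F1873: (120.20,13.03) → (102.52,41.18) → (86.28,70.61) → (71.49,101.33) → (58.13,133.32)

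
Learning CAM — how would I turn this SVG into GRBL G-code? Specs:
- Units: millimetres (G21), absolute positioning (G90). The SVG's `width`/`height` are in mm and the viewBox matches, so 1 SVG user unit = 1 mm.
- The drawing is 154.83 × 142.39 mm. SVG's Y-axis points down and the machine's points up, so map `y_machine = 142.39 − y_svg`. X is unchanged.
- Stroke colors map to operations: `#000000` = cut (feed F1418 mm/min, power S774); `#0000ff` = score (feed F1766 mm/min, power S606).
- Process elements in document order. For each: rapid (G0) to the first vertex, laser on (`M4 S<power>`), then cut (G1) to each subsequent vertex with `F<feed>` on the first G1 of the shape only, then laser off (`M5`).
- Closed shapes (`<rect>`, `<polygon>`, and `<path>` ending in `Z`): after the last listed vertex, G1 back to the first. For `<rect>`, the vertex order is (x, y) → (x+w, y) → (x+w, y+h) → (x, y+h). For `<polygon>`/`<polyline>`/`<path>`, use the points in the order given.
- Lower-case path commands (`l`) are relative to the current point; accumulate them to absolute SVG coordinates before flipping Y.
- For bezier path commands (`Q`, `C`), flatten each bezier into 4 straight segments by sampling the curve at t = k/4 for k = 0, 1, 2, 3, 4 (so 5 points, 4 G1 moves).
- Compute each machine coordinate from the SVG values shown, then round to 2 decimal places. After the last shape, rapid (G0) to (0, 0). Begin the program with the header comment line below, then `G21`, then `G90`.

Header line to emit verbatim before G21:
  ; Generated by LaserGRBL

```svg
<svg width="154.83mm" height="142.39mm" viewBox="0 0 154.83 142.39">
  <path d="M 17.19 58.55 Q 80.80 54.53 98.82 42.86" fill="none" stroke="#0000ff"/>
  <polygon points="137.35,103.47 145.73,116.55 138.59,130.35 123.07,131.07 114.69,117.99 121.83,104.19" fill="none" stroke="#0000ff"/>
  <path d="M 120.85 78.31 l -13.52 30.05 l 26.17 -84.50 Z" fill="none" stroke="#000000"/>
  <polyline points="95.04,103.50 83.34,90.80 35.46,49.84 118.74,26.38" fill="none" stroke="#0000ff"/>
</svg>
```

viewBox `0 0 154.83 142.39` with mm width/height → 1 unit = 1 mm. Flip: y_m = 142.39 − y_svg.

**Shape 1** — `<path>` quadratic bezier, stroke `#0000ff` → score (S606, F1766). Control points (SVG): P0=(17.19,58.55), P1=(80.80,54.53), P2=(98.82,42.86); sampled at t=k/4. Machine vertices: (17.19,83.84) → (46.15,86.33) → (69.40,89.77) → (86.96,94.17) → (98.82,99.53). Open path.

**Shape 2** — `<polygon>` regular polygon, stroke `#0000ff` → score (S606, F1766). Machine vertices: (137.35,38.92) → (145.73,25.84) → (138.59,12.04) → (123.07,11.32) → (114.69,24.40) → (121.83,38.20) → (137.35,38.92). Closed: final G1 returns to the first vertex.

**Shape 3** — `<path>` closed polygon, stroke `#000000` → cut (S774, F1418). Machine vertices: (120.85,64.08) → (107.33,34.03) → (133.50,118.53) → (120.85,64.08). Closed: final G1 returns to the first vertex.

**Shape 4** — `<polyline>` open polyline, stroke `#0000ff` → score (S606, F1766). Machine vertices: (95.04,38.89) → (83.34,51.59) → (35.46,92.55) → (118.74,116.01). Open path.

; Generated by LaserGRBL
G21
G90
G0 X17.19 Y83.84
M4 S606
G1 X46.15 Y86.33 F1766
G1 X69.40 Y89.77
G1 X86.96 Y94.17
G1 X98.82 Y99.53
M5
G0 X137.35 Y38.92
M4 S606
G1 X145.73 Y25.84 F1766
G1 X138.59 Y12.04
G1 X123.07 Y11.32
G1 X114.69 Y24.40
G1 X121.83 Y38.20
G1 X137.35 Y38.92
M5
G0 X120.85 Y64.08
M4 S774
G1 X107.33 Y34.03 F1418
G1 X133.50 Y118.53
G1 X120.85 Y64.08
M5
G0 X95.04 Y38.89
M4 S606
G1 X83.34 Y51.59 F1766
G1 X35.46 Y92.55
G1 X118.74 Y116.01
M5
G0 X0.00 Y0.00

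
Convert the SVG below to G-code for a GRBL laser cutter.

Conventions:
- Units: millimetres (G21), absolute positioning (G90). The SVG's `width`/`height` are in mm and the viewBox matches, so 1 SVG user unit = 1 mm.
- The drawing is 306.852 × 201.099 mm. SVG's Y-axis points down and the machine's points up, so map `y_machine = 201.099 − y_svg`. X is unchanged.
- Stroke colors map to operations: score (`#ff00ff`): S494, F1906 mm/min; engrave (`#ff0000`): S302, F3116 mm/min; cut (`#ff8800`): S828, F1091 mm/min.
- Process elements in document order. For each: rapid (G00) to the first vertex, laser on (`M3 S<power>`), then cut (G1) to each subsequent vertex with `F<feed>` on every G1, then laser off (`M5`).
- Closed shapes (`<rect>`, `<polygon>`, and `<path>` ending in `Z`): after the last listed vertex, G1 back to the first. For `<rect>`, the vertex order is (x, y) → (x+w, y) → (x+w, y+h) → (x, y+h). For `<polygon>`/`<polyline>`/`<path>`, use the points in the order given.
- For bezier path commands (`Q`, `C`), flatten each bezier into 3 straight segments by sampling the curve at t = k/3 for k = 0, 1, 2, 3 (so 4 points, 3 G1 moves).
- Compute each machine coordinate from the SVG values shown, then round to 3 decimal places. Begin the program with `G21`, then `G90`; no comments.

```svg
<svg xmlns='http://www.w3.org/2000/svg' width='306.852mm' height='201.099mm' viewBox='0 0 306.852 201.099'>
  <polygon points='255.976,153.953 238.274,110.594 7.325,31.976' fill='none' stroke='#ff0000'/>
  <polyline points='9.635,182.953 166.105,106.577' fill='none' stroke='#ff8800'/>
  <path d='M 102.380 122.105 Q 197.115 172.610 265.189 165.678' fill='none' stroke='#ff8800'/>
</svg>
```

Since the viewBox matches the mm dimensions, user units are millimetres directly. The only transform is the Y-flip y_m = 201.099 − y_svg.

Shape 1 is a closed polygon drawn with `<polygon>`. Its stroke #ff0000 means engrave at S302, F3116. After flipping Y the toolpath is (255.976,47.146) → (238.274,90.505) → (7.325,169.123) → (255.976,47.146), returning to the start.

Shape 2 is a line segment drawn with `<polyline>`. Its stroke #ff8800 means cut at S828, F1091. After flipping Y the toolpath is (9.635,18.146) → (166.105,94.522).

Shape 3 is a quadratic bezier drawn with `<path>`. Its stroke #ff8800 means cut at S828, F1091. After flipping Y the toolpath is (102.380,78.994) → (162.574,51.706) → (216.844,37.182) → (265.189,35.421).

G21
G90
G00 X255.976 Y47.146
M3 S302
G1 X238.274 Y90.505 F3116
G1 X7.325 Y169.123 F3116
G1 X255.976 Y47.146 F3116
M5
G00 X9.635 Y18.146
M3 S828
G1 X166.105 Y94.522 F1091
M5
G00 X102.380 Y78.994
M3 S828
G1 X162.574 Y51.706 F1091
G1 X216.844 Y37.182 F1091
G1 X265.189 Y35.421 F1091
M5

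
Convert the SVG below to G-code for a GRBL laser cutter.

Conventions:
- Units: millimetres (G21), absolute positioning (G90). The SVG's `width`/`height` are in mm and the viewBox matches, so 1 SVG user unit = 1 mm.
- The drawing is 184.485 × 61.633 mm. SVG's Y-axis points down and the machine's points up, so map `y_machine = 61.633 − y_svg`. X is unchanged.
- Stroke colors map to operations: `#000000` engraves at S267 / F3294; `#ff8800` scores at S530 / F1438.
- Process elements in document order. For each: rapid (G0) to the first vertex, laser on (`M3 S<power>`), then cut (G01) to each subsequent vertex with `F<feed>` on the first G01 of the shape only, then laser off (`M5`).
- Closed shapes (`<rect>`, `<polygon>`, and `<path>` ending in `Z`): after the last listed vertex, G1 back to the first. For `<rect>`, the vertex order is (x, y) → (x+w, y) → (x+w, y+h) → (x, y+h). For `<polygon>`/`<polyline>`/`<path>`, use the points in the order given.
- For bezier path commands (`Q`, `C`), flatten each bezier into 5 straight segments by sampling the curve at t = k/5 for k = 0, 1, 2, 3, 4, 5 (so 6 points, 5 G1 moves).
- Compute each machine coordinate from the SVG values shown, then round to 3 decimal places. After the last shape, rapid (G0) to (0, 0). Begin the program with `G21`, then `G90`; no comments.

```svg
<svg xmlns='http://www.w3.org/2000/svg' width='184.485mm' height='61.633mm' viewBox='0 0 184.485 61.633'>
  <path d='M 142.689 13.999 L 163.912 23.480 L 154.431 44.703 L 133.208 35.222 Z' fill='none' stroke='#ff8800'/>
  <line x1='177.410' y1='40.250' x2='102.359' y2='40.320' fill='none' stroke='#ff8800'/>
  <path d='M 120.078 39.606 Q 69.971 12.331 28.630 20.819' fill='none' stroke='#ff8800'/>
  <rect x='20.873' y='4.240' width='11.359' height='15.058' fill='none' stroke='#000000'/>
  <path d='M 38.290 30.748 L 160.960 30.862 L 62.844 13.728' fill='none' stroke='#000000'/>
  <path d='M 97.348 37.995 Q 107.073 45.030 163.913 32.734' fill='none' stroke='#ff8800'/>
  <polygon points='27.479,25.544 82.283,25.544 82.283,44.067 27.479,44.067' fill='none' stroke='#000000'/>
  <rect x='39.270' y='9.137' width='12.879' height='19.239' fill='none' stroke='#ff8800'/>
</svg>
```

G21
G90
G0 X142.689 Y47.634
M3 S530
G01 X163.912 Y38.153 F1438
G01 X154.431 Y16.930
G01 X133.208 Y26.411
G01 X142.689 Y47.634
M5
G0 X177.410 Y21.383
M3 S530
G01 X102.359 Y21.313 F1438
M5
G0 X120.078 Y22.027
M3 S530
G01 X100.386 Y31.506 F1438
G01 X81.395 Y38.125
G01 X63.105 Y41.882
G01 X45.517 Y42.779
G01 X28.630 Y40.814
M5
G0 X20.873 Y57.393
M3 S267
G01 X32.232 Y57.393 F3294
G01 X32.232 Y42.335
G01 X20.873 Y42.335
G01 X20.873 Y57.393
M5
G0 X38.290 Y30.885
M3 S267
G01 X160.960 Y30.771 F3294
G01 X62.844 Y47.905
M5
G0 X97.348 Y23.638
M3 S530
G01 X103.123 Y21.597 F1438
G01 X112.666 Y21.103
G01 X125.979 Y22.155
G01 X143.062 Y24.754
G01 X163.913 Y28.899
M5
G0 X27.479 Y36.089
M3 S267
G01 X82.283 Y36.089 F3294
G01 X82.283 Y17.566
G01 X27.479 Y17.566
G01 X27.479 Y36.089
M5
G0 X39.270 Y52.496
M3 S530
G01 X52.149 Y52.496 F1438
G01 X52.149 Y33.257
G01 X39.270 Y33.257
G01 X39.270 Y52.496
M5
G0 X0.000 Y0.000

Since the viewBox matches the mm dimensions, user units are millimetres directly. The only transform is the Y-flip y_m = 61.633 − y_svg.

Shape 1 is a regular polygon drawn with `<path>`. Its stroke #ff8800 means score at S530, F1438. After flipping Y the toolpath is (142.689,47.634) → (163.912,38.153) → (154.431,16.930) → (133.208,26.411) → (142.689,47.634), returning to the start.

Shape 2 is a line segment drawn with `<line>`. Its stroke #ff8800 means score at S530, F1438. After flipping Y the toolpath is (177.410,21.383) → (102.359,21.313).

Shape 3 is a quadratic bezier drawn with `<path>`. Its stroke #ff8800 means score at S530, F1438. After flipping Y the toolpath is (120.078,22.027) → (100.386,31.506) → (81.395,38.125) → (63.105,41.882) → (45.517,42.779) → (28.630,40.814).

Shape 4 is a rectangle drawn with `<rect>`. Its stroke #000000 means engrave at S267, F3294. After flipping Y the toolpath is (20.873,57.393) → (32.232,57.393) → (32.232,42.335) → (20.873,42.335) → (20.873,57.393), returning to the start.

Shape 5 is a open polyline drawn with `<path>`. Its stroke #000000 means engrave at S267, F3294. After flipping Y the toolpath is (38.290,30.885) → (160.960,30.771) → (62.844,47.905).

Shape 6 is a quadratic bezier drawn with `<path>`. Its stroke #ff8800 means score at S530, F1438. After flipping Y the toolpath is (97.348,23.638) → (103.123,21.597) → (112.666,21.103) → (125.979,22.155) → (143.062,24.754) → (163.913,28.899).

Shape 7 is a rectangle drawn with `<polygon>`. Its stroke #000000 means engrave at S267, F3294. After flipping Y the toolpath is (27.479,36.089) → (82.283,36.089) → (82.283,17.566) → (27.479,17.566) → (27.479,36.089), returning to the start.

Shape 8 is a rectangle drawn with `<rect>`. Its stroke #ff8800 means score at S530, F1438. After flipping Y the toolpath is (39.270,52.496) → (52.149,52.496) → (52.149,33.257) → (39.270,33.257) → (39.270,52.496), returning to the start.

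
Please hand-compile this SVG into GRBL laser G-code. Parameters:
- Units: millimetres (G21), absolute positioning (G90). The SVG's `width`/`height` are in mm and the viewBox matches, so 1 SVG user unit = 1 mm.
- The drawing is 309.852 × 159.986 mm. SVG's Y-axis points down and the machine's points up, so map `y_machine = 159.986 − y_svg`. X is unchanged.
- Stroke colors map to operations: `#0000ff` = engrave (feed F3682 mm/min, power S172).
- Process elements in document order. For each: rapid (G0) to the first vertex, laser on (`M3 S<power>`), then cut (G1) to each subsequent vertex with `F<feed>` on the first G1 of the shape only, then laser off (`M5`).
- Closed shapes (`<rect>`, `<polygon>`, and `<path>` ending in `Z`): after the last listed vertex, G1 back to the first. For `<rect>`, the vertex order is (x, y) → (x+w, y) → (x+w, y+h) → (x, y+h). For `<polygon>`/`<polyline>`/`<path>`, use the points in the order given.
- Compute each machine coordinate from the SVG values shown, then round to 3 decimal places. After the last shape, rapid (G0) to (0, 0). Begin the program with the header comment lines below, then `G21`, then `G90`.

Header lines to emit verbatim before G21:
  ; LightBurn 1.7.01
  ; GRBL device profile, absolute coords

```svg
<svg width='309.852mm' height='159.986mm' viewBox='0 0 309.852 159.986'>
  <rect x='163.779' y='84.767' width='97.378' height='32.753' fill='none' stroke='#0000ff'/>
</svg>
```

; LightBurn 1.7.01
; GRBL device profile, absolute coords
G21
G90
G0 X163.779 Y75.219
M3 S172
G1 X261.157 Y75.219 F3682
G1 X261.157 Y42.466
G1 X163.779 Y42.466
G1 X163.779 Y75.219
M5
G0 X0.000 Y0.000

viewBox `0 0 309.852 159.986` with mm width/height → 1 unit = 1 mm. Flip: y_m = 159.986 − y_svg.

**Shape 1** — `<rect>` rectangle, stroke `#0000ff` → engrave (S172, F3682). Machine vertices: (163.779,75.219) → (261.157,75.219) → (261.157,42.466) → (163.779,42.466) → (163.779,75.219). Closed: final G1 returns to the first vertex.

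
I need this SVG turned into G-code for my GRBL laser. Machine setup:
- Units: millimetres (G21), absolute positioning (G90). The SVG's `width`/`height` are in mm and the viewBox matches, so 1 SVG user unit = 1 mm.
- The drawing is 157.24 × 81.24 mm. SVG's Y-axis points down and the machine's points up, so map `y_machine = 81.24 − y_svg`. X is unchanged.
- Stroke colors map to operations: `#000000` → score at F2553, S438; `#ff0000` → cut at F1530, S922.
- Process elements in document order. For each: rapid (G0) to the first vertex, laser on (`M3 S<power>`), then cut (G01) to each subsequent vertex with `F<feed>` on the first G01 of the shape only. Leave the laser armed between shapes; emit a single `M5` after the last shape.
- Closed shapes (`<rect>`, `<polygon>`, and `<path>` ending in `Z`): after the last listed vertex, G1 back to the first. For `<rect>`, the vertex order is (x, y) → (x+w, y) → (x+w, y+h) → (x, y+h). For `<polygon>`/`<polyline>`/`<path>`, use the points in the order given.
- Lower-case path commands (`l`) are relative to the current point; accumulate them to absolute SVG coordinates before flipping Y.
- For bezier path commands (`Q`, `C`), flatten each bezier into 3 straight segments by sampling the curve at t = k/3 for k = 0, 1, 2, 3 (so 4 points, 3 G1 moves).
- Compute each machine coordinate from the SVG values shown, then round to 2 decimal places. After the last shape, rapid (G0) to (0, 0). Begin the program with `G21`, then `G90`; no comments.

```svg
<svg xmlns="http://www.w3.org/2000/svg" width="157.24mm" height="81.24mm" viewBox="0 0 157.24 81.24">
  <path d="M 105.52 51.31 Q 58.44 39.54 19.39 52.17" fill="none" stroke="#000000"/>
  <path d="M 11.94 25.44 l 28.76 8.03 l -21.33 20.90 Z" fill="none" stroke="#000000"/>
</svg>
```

Since the viewBox matches the mm dimensions, user units are millimetres directly. The only transform is the Y-flip y_m = 81.24 − y_svg.

Shape 1 is a quadratic bezier drawn with `<path>`. Its stroke #000000 means score at S438, F2553. After flipping Y the toolpath is (105.52,29.93) → (75.03,35.07) → (46.32,34.78) → (19.39,29.07).

Shape 2 is a regular polygon drawn with `<path>`. Its stroke #000000 means score at S438, F2553. After flipping Y the toolpath is (11.94,55.80) → (40.70,47.77) → (19.37,26.87) → (11.94,55.80), returning to the start.

G21
G90
G0 X105.52 Y29.93
M3 S438
G01 X75.03 Y35.07 F2553
G01 X46.32 Y34.78
G01 X19.39 Y29.07
G0 X11.94 Y55.80
M3 S438
G01 X40.70 Y47.77 F2553
G01 X19.37 Y26.87
G01 X11.94 Y55.80
M5
G0 X0.00 Y0.00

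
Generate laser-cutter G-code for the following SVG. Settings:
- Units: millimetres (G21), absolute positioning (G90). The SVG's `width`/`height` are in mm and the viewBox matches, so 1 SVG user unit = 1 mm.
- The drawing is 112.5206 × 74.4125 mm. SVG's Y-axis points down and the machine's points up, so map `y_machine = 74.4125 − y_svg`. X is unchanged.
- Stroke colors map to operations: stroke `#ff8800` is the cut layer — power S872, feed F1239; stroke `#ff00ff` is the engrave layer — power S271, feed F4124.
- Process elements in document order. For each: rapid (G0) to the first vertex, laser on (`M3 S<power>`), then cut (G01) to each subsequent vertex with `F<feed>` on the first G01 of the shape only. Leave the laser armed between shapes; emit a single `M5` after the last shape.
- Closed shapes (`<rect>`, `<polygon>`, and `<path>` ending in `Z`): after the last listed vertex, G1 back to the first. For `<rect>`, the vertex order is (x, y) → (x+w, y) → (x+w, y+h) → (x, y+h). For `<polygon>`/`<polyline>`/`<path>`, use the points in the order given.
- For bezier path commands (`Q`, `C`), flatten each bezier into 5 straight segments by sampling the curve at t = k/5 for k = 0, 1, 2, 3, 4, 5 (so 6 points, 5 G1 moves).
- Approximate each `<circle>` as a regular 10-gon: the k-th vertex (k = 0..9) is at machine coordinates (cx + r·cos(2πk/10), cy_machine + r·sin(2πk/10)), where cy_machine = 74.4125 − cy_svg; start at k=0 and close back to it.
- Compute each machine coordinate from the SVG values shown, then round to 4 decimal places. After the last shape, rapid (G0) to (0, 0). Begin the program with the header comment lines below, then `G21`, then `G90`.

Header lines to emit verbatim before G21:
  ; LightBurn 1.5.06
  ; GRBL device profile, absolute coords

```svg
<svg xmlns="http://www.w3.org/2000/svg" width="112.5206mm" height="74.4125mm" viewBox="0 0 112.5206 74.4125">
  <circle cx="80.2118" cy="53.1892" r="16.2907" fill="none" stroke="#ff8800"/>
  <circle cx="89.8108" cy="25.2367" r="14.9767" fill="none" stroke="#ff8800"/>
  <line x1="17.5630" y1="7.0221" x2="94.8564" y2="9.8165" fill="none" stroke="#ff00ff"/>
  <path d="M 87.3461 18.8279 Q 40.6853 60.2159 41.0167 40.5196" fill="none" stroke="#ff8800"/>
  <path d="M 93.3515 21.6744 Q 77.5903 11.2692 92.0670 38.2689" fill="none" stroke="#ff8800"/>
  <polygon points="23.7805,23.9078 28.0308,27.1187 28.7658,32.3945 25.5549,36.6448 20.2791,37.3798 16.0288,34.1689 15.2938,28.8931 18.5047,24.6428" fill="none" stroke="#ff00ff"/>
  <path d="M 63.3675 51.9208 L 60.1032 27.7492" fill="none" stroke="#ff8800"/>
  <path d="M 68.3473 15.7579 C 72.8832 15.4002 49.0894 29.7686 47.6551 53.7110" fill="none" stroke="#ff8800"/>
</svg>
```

; LightBurn 1.5.06
; GRBL device profile, absolute coords
G21
G90
G0 X96.5025 Y21.2233
M3 S872
G01 X93.3913 Y30.7987 F1239
G01 X85.2459 Y36.7167
G01 X75.1777 Y36.7167
G01 X67.0323 Y30.7987
G01 X63.9211 Y21.2233
G01 X67.0323 Y11.6479
G01 X75.1777 Y5.7299
G01 X85.2459 Y5.7299
G01 X93.3913 Y11.6479
G01 X96.5025 Y21.2233
G0 X104.7875 Y49.1758
M3 S872
G01 X101.9272 Y57.9789 F1239
G01 X94.4389 Y63.4195
G01 X85.1827 Y63.4195
G01 X77.6944 Y57.9789
G01 X74.8341 Y49.1758
G01 X77.6944 Y40.3727
G01 X85.1827 Y34.9321
G01 X94.4389 Y34.9321
G01 X101.9272 Y40.3727
G01 X104.7875 Y49.1758
G0 X17.5630 Y67.3904
M3 S271
G01 X94.8564 Y64.5960 F4124
G0 X87.3461 Y55.5846
M3 S872
G01 X70.5615 Y41.4728 F1239
G01 X57.5362 Y32.2477
G01 X48.2703 Y27.9093
G01 X42.7638 Y28.4578
G01 X41.0167 Y33.8929
G0 X93.3515 Y52.7381
M3 S872
G01 X88.2565 Y55.4040 F1239
G01 X85.5806 Y55.0775
G01 X85.3237 Y51.7586
G01 X87.4858 Y45.4473
G01 X92.0670 Y36.1436
G0 X23.7805 Y50.5047
M3 S271
G01 X28.0308 Y47.2938 F4124
G01 X28.7658 Y42.0180
G01 X25.5549 Y37.7677
G01 X20.2791 Y37.0327
G01 X16.0288 Y40.2436
G01 X15.2938 Y45.5194
G01 X18.5047 Y49.7697
G01 X23.7805 Y50.5047
G0 X63.3675 Y22.4917
M3 S872
G01 X60.1032 Y46.6633 F1239
G0 X68.3473 Y58.6546
M3 S872
G01 X68.0748 Y57.1433 F1239
G01 X63.4362 Y52.3450
G01 X56.8647 Y44.5071
G01 X50.7933 Y33.8768
G01 X47.6551 Y20.7015
M5
G0 X0.0000 Y0.0000

Since the viewBox matches the mm dimensions, user units are millimetres directly. The only transform is the Y-flip y_m = 74.4125 − y_svg.

Shape 1 is a circle drawn with `<circle>`. Its stroke #ff8800 means cut at S872, F1239. After flipping Y the toolpath is (96.5025,21.2233) → (93.3913,30.7987) → (85.2459,36.7167) → (75.1777,36.7167) → (67.0323,30.7987) → (63.9211,21.2233) → (67.0323,11.6479) → (75.1777,5.7299) → (85.2459,5.7299) → (93.3913,11.6479) → (96.5025,21.2233), returning to the start.

Shape 2 is a circle drawn with `<circle>`. Its stroke #ff8800 means cut at S872, F1239. After flipping Y the toolpath is (104.7875,49.1758) → (101.9272,57.9789) → (94.4389,63.4195) → (85.1827,63.4195) → (77.6944,57.9789) → (74.8341,49.1758) → (77.6944,40.3727) → (85.1827,34.9321) → (94.4389,34.9321) → (101.9272,40.3727) → (104.7875,49.1758), returning to the start.

Shape 3 is a line segment drawn with `<line>`. Its stroke #ff00ff means engrave at S271, F4124. After flipping Y the toolpath is (17.5630,67.3904) → (94.8564,64.5960).

Shape 4 is a quadratic bezier drawn with `<path>`. Its stroke #ff8800 means cut at S872, F1239. After flipping Y the toolpath is (87.3461,55.5846) → (70.5615,41.4728) → (57.5362,32.2477) → (48.2703,27.9093) → (42.7638,28.4578) → (41.0167,33.8929).

Shape 5 is a quadratic bezier drawn with `<path>`. Its stroke #ff8800 means cut at S872, F1239. After flipping Y the toolpath is (93.3515,52.7381) → (88.2565,55.4040) → (85.5806,55.0775) → (85.3237,51.7586) → (87.4858,45.4473) → (92.0670,36.1436).

Shape 6 is a regular polygon drawn with `<polygon>`. Its stroke #ff00ff means engrave at S271, F4124. After flipping Y the toolpath is (23.7805,50.5047) → (28.0308,47.2938) → (28.7658,42.0180) → (25.5549,37.7677) → (20.2791,37.0327) → (16.0288,40.2436) → (15.2938,45.5194) → (18.5047,49.7697) → (23.7805,50.5047), returning to the start.

Shape 7 is a line segment drawn with `<path>`. Its stroke #ff8800 means cut at S872, F1239. After flipping Y the toolpath is (63.3675,22.4917) → (60.1032,46.6633).

Shape 8 is a cubic bezier drawn with `<path>`. Its stroke #ff8800 means cut at S872, F1239. After flipping Y the toolpath is (68.3473,58.6546) → (68.0748,57.1433) → (63.4362,52.3450) → (56.8647,44.5071) → (50.7933,33.8768) → (47.6551,20.7015).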